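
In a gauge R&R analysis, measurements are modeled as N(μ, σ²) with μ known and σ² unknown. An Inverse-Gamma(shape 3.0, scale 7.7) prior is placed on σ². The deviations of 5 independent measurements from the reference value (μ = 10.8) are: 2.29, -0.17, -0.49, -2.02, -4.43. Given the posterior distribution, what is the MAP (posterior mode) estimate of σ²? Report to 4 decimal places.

With known mean μ and an Inverse-Gamma(α, β) prior on σ², the Normal likelihood is conjugate: posterior is Inv-Gamma(α + n/2, β + Σ(xᵢ−μ)²/2).
Σ(xᵢ−μ)² = (2.29)² + (-0.17)² + (-0.49)² + (-2.02)² + (-4.43)² = 29.2184.
Posterior: Inv-Gamma(3.0 + 5/2, 7.7 + 29.2184/2) = Inv-Gamma(5.50, 22.30920).
Mode = β/(α+1) = 22.30920/6.50 = 3.4322.

3.4322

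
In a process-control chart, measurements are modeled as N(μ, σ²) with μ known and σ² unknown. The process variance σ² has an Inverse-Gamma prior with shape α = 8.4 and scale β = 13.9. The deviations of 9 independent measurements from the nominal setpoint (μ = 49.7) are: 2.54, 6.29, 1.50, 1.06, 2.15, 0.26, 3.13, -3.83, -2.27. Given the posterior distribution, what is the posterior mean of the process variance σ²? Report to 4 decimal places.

With known mean μ and an Inverse-Gamma(α, β) prior on σ², the Normal likelihood is conjugate: posterior is Inv-Gamma(α + n/2, β + Σ(xᵢ−μ)²/2).
Σ(xᵢ−μ)² = (2.54)² + (6.29)² + (1.50)² + (1.06)² + (2.15)² + (0.26)² + (3.13)² + (-3.83)² + (-2.27)² = 83.6981.
Posterior: Inv-Gamma(8.4 + 9/2, 13.9 + 83.6981/2) = Inv-Gamma(12.90, 55.74905).
E[σ²|data] = β/(α−1) = 55.74905/11.90 = 4.6848.

4.6848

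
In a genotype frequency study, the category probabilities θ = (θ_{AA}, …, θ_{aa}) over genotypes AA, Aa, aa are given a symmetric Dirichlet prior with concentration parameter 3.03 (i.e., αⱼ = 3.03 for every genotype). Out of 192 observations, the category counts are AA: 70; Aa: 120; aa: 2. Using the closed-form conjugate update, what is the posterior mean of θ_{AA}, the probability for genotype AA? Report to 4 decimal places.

The Dirichlet prior is conjugate to the Multinomial likelihood: each posterior αⱼ = prior αⱼ + observed count nⱼ.
Posterior concentration: (73.03, 123.03, 5.03), total = 201.09.
E[θ_{AA}|data] = α_{AA}/Σα = 73.03/201.09 = 0.3632.

0.3632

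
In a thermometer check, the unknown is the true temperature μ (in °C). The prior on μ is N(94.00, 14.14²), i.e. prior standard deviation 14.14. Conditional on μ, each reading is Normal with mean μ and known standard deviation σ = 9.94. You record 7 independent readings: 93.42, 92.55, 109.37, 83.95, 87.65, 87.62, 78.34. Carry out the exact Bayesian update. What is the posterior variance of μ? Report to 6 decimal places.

13.184067

For Normal data with known variance σ², a Normal(μ₀, σ₀²) prior on μ is conjugate. Posterior precision = 1/σ₀² + n/σ²; posterior mean is the precision-weighted average of μ₀ and x̄.
σ₀² = 14.14² = 199.9396, σ² = 9.94² = 98.8036; σ² + n·σ₀² = 98.8036 + 7·199.9396 = 1498.3808.
Posterior precision = 1/σ₀² + n/σ² = 1/199.9396 + 7/98.8036 = (σ² + n·σ₀²)/(σ₀²σ²) = 1498.3808/(199.9396·98.8036); posterior variance σₙ² = σ₀²σ²/(σ² + n·σ₀²) = 199.9396·98.8036/1498.3808 = 13.184067.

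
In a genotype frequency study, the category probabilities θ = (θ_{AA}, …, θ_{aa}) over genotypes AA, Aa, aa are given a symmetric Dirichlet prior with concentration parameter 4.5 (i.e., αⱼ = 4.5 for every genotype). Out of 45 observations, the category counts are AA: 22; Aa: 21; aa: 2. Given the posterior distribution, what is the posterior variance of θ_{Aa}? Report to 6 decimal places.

0.004133

The Dirichlet prior is conjugate to the Multinomial likelihood: each posterior αⱼ = prior αⱼ + observed count nⱼ.
Posterior concentration: (26.5, 25.5, 6.5), total = 58.5.
Var[θ_j] = α_j(Σα−α_j)/((Σα)²(Σα+1)) = 25.5·33.0/(58.5²·59.5) = 0.004133.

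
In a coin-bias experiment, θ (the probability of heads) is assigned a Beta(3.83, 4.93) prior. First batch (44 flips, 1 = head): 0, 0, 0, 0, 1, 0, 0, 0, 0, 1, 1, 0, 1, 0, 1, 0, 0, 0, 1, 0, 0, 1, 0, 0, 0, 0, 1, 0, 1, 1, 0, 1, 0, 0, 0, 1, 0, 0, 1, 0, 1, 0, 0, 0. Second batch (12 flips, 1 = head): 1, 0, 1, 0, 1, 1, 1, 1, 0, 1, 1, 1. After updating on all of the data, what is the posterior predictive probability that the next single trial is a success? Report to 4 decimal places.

The Beta prior is conjugate to a Binomial/Bernoulli likelihood; the update adds successes to α and failures to β.
After batch 1: Beta(3.83+14, 4.93+30) = Beta(17.83, 34.93).
After batch 2: Beta(17.83+9, 34.93+3) = Beta(26.83, 37.93).
For a single future Bernoulli trial, P(success | data) = α/(α+β) = 0.4143.

0.4143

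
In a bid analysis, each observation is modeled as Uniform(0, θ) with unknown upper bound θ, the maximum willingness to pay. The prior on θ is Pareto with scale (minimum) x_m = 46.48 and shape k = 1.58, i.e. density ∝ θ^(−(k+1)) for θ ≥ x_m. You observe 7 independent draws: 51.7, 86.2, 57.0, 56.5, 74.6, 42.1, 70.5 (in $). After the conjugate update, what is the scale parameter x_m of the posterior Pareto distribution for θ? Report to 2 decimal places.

A Pareto(scale x_m, shape k) prior on the upper bound θ of Uniform(0, θ) is conjugate: posterior is Pareto(max(x_m, max xᵢ), k + n).
Sample maximum = 86.2; prior scale x_m = 46.48 → posterior scale = max = 86.20.
Posterior shape = 1.58 + 7 = 8.58.
Posterior scale x_m = 86.20.

86.20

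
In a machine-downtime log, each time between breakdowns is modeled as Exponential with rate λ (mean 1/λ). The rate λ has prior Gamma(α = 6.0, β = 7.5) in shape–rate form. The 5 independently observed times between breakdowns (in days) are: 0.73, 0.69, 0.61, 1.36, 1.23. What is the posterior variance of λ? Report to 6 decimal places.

With a Gamma(shape α, rate β) prior on the exponential rate λ, the posterior after n observations with total T = Σxᵢ is Gamma(α+n, β+T).
Sum of observations T = 4.62 days; n = 5.
Posterior: Gamma(6.0+5, 7.5+4.62) = Gamma(11.0, 12.12).
Var = α/β² = 0.074884.

0.074884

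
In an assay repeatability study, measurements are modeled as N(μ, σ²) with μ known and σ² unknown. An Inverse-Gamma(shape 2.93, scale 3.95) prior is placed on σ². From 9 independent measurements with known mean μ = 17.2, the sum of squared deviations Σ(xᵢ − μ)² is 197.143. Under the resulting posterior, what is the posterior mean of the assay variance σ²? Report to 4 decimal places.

With known mean μ and an Inverse-Gamma(α, β) prior on σ², the Normal likelihood is conjugate: posterior is Inv-Gamma(α + n/2, β + Σ(xᵢ−μ)²/2).
Posterior: Inv-Gamma(2.93 + 9/2, 3.95 + 197.143/2) = Inv-Gamma(7.43, 102.5215).
E[σ²|data] = β/(α−1) = 102.5215/6.43 = 15.9442.

15.9442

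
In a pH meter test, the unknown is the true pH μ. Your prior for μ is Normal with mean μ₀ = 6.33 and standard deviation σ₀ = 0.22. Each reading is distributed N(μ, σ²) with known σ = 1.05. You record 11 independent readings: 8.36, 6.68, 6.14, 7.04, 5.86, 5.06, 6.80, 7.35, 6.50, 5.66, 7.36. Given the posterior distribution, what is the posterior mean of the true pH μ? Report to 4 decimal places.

6.4241

For Normal data with known variance σ², a Normal(μ₀, σ₀²) prior on μ is conjugate. Posterior precision = 1/σ₀² + n/σ²; posterior mean is the precision-weighted average of μ₀ and x̄.
Σxᵢ = 8.36 + 6.68 + 6.14 + 7.04 + 5.86 + 5.06 + 6.80 + 7.35 + 6.50 + 5.66 + 7.36 = 72.81, so n·x̄ = 72.81.
σ₀² = 0.22² = 0.0484, σ² = 1.05² = 1.1025; σ² + n·σ₀² = 1.1025 + 11·0.0484 = 1.6349.
Posterior mean = (μ₀/σ₀² + n·x̄/σ²)/(1/σ₀² + n/σ²) = (σ²·μ₀ + σ₀²·n·x̄)/(σ² + n·σ₀²) = (1.1025·6.33 + 0.0484·72.81)/1.6349 = 10.502829/1.6349 = 6.4241.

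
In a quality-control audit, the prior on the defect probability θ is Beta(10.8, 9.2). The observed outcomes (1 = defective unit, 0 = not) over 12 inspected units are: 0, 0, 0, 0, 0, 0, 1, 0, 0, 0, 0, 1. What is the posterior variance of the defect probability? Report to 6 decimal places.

0.007273

The Beta prior is conjugate to a Binomial/Bernoulli likelihood; the update adds successes to α and failures to β.
Posterior: Beta(α+k, β+n−k) = Beta(10.8+2, 9.2+10) = Beta(12.8, 19.2).
Var = αβ/((α+β)²(α+β+1)) = 12.8·19.2/(32.0²·33.0) = 0.007273.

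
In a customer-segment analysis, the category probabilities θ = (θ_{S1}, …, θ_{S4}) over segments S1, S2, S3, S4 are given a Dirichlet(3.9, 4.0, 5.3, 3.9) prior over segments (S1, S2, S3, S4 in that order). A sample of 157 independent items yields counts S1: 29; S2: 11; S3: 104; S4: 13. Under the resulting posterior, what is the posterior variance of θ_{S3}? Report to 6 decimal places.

The Dirichlet prior is conjugate to the Multinomial likelihood: each posterior αⱼ = prior αⱼ + observed count nⱼ.
Posterior concentration: (32.9, 15.0, 109.3, 16.9), total = 174.1.
Var[θ_j] = α_j(Σα−α_j)/((Σα)²(Σα+1)) = 109.3·64.8/(174.1²·175.1) = 0.001334.

0.001334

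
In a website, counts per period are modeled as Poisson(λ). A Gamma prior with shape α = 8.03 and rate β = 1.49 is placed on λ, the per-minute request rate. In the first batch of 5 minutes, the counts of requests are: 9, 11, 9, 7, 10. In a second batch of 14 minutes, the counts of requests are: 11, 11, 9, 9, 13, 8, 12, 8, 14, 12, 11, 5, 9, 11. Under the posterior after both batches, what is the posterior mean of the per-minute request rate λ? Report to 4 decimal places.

With a Gamma(shape α, rate β) prior, the Poisson likelihood is conjugate: the posterior is Gamma(α + ΣXᵢ, β + n).
Batch 1: sum of counts S = 46 over n = 5 minutes.
After batch 1: Gamma(α+S, β+n) = Gamma(8.03+46, 1.49+5) = Gamma(54.03, 6.49).
Batch 2: sum of counts S = 143 over n = 14 minutes.
After batch 2: Gamma(α+S, β+n) = Gamma(54.03+143, 6.49+14) = Gamma(197.03, 20.49).
Posterior mean = α/β = 197.03/20.49 = 9.6159.

9.6159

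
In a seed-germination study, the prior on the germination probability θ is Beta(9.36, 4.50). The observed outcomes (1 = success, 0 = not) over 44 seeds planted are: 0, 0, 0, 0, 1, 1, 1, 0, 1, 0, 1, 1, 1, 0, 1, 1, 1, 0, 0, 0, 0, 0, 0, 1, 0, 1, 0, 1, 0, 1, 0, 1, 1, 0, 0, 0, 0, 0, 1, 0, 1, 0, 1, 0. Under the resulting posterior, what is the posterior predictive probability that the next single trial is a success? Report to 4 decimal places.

0.4901

The Beta prior is conjugate to a Binomial/Bernoulli likelihood; the update adds successes to α and failures to β.
Posterior: Beta(α+k, β+n−k) = Beta(9.36+19, 4.50+25) = Beta(28.36, 29.50).
For a single future Bernoulli trial, P(success | data) = α/(α+β) = 0.4901.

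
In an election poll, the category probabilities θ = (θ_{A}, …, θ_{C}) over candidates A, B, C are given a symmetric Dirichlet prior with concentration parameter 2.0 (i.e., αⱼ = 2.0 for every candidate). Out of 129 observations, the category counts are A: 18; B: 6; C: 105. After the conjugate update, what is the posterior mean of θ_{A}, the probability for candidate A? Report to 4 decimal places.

The Dirichlet prior is conjugate to the Multinomial likelihood: each posterior αⱼ = prior αⱼ + observed count nⱼ.
Posterior concentration: (20.0, 8.0, 107.0), total = 135.0.
E[θ_{A}|data] = α_{A}/Σα = 20.0/135.0 = 0.1481.

0.1481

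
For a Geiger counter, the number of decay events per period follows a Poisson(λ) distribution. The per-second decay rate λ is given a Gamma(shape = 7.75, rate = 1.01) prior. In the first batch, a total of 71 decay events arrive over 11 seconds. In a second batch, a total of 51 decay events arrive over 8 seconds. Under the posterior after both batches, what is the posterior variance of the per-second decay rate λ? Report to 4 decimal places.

0.3241

With a Gamma(shape α, rate β) prior, the Poisson likelihood is conjugate: the posterior is Gamma(α + ΣXᵢ, β + n).
After batch 1: Gamma(α+S, β+n) = Gamma(7.75+71, 1.01+11) = Gamma(78.75, 12.01).
After batch 2: Gamma(α+S, β+n) = Gamma(78.75+51, 12.01+8) = Gamma(129.75, 20.01).
Var = α/β² = 129.75/20.01² = 0.3241.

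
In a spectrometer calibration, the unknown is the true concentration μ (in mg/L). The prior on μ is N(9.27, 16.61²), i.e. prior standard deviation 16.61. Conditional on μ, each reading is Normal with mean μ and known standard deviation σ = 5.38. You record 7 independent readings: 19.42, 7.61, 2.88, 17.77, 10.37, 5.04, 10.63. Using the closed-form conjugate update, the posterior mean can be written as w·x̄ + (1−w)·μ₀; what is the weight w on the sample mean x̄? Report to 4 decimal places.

For Normal data with known variance σ², a Normal(μ₀, σ₀²) prior on μ is conjugate. Posterior precision = 1/σ₀² + n/σ²; posterior mean is the precision-weighted average of μ₀ and x̄.
σ₀² = 16.61² = 275.8921, σ² = 5.38² = 28.9444. Prior precision 1/σ₀² = 1/275.8921; data precision n/σ² = 7/28.9444.
w = (n/σ²)/(1/σ₀² + n/σ²) = n·σ₀²/(σ² + n·σ₀²) = 7·275.8921/(28.9444 + 7·275.8921) = 1931.2447/1960.1891 = 0.9852.

0.9852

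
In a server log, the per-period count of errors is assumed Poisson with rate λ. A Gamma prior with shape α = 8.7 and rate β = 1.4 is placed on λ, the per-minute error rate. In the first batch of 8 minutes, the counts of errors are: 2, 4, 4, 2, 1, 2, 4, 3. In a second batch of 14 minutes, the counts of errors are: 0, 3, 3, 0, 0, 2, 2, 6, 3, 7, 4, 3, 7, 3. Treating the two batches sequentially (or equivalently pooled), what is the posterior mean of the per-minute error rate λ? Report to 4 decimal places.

With a Gamma(shape α, rate β) prior, the Poisson likelihood is conjugate: the posterior is Gamma(α + ΣXᵢ, β + n).
Batch 1: sum of counts S = 22 over n = 8 minutes.
After batch 1: Gamma(α+S, β+n) = Gamma(8.7+22, 1.4+8) = Gamma(30.7, 9.4).
Batch 2: sum of counts S = 43 over n = 14 minutes.
After batch 2: Gamma(α+S, β+n) = Gamma(30.7+43, 9.4+14) = Gamma(73.7, 23.4).
Posterior mean = α/β = 73.7/23.4 = 3.1496.

3.1496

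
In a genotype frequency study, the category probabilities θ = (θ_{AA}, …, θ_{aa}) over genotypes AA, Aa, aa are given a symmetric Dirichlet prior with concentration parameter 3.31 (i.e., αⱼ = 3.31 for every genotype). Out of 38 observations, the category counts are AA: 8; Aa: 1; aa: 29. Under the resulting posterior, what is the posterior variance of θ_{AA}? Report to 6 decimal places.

0.003685

The Dirichlet prior is conjugate to the Multinomial likelihood: each posterior αⱼ = prior αⱼ + observed count nⱼ.
Posterior concentration: (11.31, 4.31, 32.31), total = 47.93.
Var[θ_j] = α_j(Σα−α_j)/((Σα)²(Σα+1)) = 11.31·36.62/(47.93²·48.93) = 0.003685.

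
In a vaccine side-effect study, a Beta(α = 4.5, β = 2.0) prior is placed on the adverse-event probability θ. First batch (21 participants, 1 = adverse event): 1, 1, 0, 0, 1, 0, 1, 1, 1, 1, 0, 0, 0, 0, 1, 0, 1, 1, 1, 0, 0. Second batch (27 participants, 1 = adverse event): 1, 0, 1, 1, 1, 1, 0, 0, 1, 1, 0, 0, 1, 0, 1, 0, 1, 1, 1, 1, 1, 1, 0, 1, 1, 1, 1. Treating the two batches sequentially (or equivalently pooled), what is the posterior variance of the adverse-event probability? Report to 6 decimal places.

0.004186

The Beta prior is conjugate to a Binomial/Bernoulli likelihood; the update adds successes to α and failures to β.
After batch 1: Beta(4.5+11, 2.0+10) = Beta(15.5, 12.0).
After batch 2: Beta(15.5+19, 12.0+8) = Beta(34.5, 20.0).
Var = αβ/((α+β)²(α+β+1)) = 34.5·20.0/(54.5²·55.5) = 0.004186.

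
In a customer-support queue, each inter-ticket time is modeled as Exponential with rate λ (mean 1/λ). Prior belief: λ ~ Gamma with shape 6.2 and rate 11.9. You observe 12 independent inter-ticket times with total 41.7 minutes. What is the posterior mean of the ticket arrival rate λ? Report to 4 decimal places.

With a Gamma(shape α, rate β) prior on the exponential rate λ, the posterior after n observations with total T = Σxᵢ is Gamma(α+n, β+T).
Posterior: Gamma(6.2+12, 11.9+41.7) = Gamma(18.2, 53.6).
Posterior mean of λ = α/β = 18.2/53.6 = 0.3396.

0.3396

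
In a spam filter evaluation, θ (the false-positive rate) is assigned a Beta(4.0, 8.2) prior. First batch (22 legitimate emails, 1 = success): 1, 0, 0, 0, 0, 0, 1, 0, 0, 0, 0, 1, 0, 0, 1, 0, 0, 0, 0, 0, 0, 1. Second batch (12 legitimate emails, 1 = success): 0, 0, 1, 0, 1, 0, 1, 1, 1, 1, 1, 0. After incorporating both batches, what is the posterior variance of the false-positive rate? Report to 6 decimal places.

The Beta prior is conjugate to a Binomial/Bernoulli likelihood; the update adds successes to α and failures to β.
After batch 1: Beta(4.0+5, 8.2+17) = Beta(9.0, 25.2).
After batch 2: Beta(9.0+7, 25.2+5) = Beta(16.0, 30.2).
Var = αβ/((α+β)²(α+β+1)) = 16.0·30.2/(46.2²·47.2) = 0.004796.

0.004796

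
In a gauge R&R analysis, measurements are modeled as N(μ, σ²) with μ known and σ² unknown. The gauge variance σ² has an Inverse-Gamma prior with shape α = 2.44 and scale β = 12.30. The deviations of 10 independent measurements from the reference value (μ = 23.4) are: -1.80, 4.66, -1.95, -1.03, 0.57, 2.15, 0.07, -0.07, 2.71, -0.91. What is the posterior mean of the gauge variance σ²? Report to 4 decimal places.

5.2444

With known mean μ and an Inverse-Gamma(α, β) prior on σ², the Normal likelihood is conjugate: posterior is Inv-Gamma(α + n/2, β + Σ(xᵢ−μ)²/2).
Σ(xᵢ−μ)² = (-1.80)² + (4.66)² + (-1.95)² + (-1.03)² + (0.57)² + (2.15)² + (0.07)² + (-0.07)² + (2.71)² + (-0.91)² = 42.9484.
Posterior: Inv-Gamma(2.44 + 10/2, 12.30 + 42.9484/2) = Inv-Gamma(7.44, 33.77420).
E[σ²|data] = β/(α−1) = 33.77420/6.44 = 5.2444.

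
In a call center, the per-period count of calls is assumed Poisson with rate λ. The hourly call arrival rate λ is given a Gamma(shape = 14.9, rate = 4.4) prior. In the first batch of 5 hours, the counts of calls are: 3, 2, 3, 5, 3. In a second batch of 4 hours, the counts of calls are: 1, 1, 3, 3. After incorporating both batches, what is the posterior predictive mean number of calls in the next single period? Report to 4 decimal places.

With a Gamma(shape α, rate β) prior, the Poisson likelihood is conjugate: the posterior is Gamma(α + ΣXᵢ, β + n).
Batch 1: sum of counts S = 16 over n = 5 hours.
After batch 1: Gamma(α+S, β+n) = Gamma(14.9+16, 4.4+5) = Gamma(30.9, 9.4).
Batch 2: sum of counts S = 8 over n = 4 hours.
After batch 2: Gamma(α+S, β+n) = Gamma(30.9+8, 9.4+4) = Gamma(38.9, 13.4).
The predictive distribution for one future period is NegBinom with mean α/β = 2.9030.

2.9030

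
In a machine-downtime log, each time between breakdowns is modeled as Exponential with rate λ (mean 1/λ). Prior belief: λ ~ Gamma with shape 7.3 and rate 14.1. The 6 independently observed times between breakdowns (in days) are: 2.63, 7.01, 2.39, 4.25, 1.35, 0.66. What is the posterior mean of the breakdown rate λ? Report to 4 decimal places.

With a Gamma(shape α, rate β) prior on the exponential rate λ, the posterior after n observations with total T = Σxᵢ is Gamma(α+n, β+T).
Sum of observations T = 18.29 days; n = 6.
Posterior: Gamma(7.3+6, 14.1+18.29) = Gamma(13.3, 32.39).
Posterior mean of λ = α/β = 13.3/32.39 = 0.4106.

0.4106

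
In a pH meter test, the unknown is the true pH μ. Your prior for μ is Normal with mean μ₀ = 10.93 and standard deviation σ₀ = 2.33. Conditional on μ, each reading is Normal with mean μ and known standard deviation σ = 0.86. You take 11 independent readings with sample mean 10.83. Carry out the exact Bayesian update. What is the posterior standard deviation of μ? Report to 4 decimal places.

For Normal data with known variance σ², a Normal(μ₀, σ₀²) prior on μ is conjugate. Posterior precision = 1/σ₀² + n/σ²; posterior mean is the precision-weighted average of μ₀ and x̄.
σ₀² = 2.33² = 5.4289, σ² = 0.86² = 0.7396; σ² + n·σ₀² = 0.7396 + 11·5.4289 = 60.4575.
Posterior precision = 1/σ₀² + n/σ² = 1/5.4289 + 11/0.7396 = (σ² + n·σ₀²)/(σ₀²σ²) = 60.4575/(5.4289·0.7396); posterior variance σₙ² = σ₀²σ²/(σ² + n·σ₀²) = 5.4289·0.7396/60.4575 = 0.066414.
Posterior SD = √σₙ² = √(5.4289·0.7396/60.4575) = 0.2577.

0.2577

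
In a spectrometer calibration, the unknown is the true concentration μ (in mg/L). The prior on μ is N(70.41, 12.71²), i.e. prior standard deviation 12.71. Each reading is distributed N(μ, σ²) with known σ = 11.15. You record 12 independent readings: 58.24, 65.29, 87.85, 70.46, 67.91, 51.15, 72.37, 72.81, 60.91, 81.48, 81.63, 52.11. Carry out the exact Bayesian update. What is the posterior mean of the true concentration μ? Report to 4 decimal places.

For Normal data with known variance σ², a Normal(μ₀, σ₀²) prior on μ is conjugate. Posterior precision = 1/σ₀² + n/σ²; posterior mean is the precision-weighted average of μ₀ and x̄.
Σxᵢ = 58.24 + 65.29 + 87.85 + 70.46 + 67.91 + 51.15 + 72.37 + 72.81 + 60.91 + 81.48 + 81.63 + 52.11 = 822.21, so n·x̄ = 822.21.
σ₀² = 12.71² = 161.5441, σ² = 11.15² = 124.3225; σ² + n·σ₀² = 124.3225 + 12·161.5441 = 2062.8517.
Posterior mean = (μ₀/σ₀² + n·x̄/σ²)/(1/σ₀² + n/σ²) = (σ²·μ₀ + σ₀²·n·x̄)/(σ² + n·σ₀²) = (124.3225·70.41 + 161.5441·822.21)/2062.8517 = 141576.721686/2062.8517 = 68.6316.

68.6316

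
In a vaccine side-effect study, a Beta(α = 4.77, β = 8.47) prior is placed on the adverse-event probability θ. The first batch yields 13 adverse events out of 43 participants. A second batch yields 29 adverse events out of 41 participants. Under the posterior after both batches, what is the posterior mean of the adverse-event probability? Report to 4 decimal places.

0.4810

The Beta prior is conjugate to a Binomial/Bernoulli likelihood; the update adds successes to α and failures to β.
After batch 1: Beta(4.77+13, 8.47+30) = Beta(17.77, 38.47).
After batch 2: Beta(17.77+29, 38.47+12) = Beta(46.77, 50.47).
Posterior mean = α/(α+β) = 46.77/97.24 = 0.4810.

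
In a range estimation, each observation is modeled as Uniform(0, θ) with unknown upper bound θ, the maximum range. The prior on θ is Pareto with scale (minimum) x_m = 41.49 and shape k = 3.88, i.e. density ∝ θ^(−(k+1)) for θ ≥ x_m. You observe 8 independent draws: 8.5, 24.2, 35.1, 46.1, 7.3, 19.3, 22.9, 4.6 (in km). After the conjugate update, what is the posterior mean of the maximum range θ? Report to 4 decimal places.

A Pareto(scale x_m, shape k) prior on the upper bound θ of Uniform(0, θ) is conjugate: posterior is Pareto(max(x_m, max xᵢ), k + n).
Sample maximum = 46.1; prior scale x_m = 41.49 → posterior scale = max = 46.10.
Posterior shape = 3.88 + 8 = 11.88.
E[θ|data] = k·x_m/(k−1) = 11.88·46.10/10.88 = 50.3371.

50.3371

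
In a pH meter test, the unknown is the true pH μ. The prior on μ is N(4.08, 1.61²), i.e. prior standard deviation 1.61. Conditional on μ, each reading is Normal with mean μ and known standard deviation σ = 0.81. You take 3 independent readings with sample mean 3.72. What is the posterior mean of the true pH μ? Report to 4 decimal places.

3.7480

For Normal data with known variance σ², a Normal(μ₀, σ₀²) prior on μ is conjugate. Posterior precision = 1/σ₀² + n/σ²; posterior mean is the precision-weighted average of μ₀ and x̄.
n·x̄ = 3·3.72 = 11.16.
σ₀² = 1.61² = 2.5921, σ² = 0.81² = 0.6561; σ² + n·σ₀² = 0.6561 + 3·2.5921 = 8.4324.
Posterior mean = (μ₀/σ₀² + n·x̄/σ²)/(1/σ₀² + n/σ²) = (σ²·μ₀ + σ₀²·n·x̄)/(σ² + n·σ₀²) = (0.6561·4.08 + 2.5921·11.16)/8.4324 = 31.604724/8.4324 = 3.7480.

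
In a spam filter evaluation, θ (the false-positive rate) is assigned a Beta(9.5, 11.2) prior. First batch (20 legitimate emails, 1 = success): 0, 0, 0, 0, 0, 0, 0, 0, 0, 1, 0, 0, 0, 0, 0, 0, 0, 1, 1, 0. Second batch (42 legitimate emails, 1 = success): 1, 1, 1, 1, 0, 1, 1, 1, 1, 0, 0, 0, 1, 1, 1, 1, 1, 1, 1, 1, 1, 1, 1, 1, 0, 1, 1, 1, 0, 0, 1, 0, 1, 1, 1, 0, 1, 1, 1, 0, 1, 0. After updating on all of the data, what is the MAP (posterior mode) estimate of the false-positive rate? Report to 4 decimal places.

0.5266

The Beta prior is conjugate to a Binomial/Bernoulli likelihood; the update adds successes to α and failures to β.
After batch 1: Beta(9.5+3, 11.2+17) = Beta(12.5, 28.2).
After batch 2: Beta(12.5+31, 28.2+11) = Beta(43.5, 39.2).
Mode of Beta(a,b) for a,b>1 is (a−1)/(a+b−2) = 42.5/80.7 = 0.5266.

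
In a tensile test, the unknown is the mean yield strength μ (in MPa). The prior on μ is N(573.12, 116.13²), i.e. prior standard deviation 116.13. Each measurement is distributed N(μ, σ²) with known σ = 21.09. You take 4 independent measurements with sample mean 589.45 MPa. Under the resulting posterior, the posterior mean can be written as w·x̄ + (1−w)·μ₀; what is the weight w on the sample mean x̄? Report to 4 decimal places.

0.9918

For Normal data with known variance σ², a Normal(μ₀, σ₀²) prior on μ is conjugate. Posterior precision = 1/σ₀² + n/σ²; posterior mean is the precision-weighted average of μ₀ and x̄.
σ₀² = 116.13² = 13486.1769, σ² = 21.09² = 444.7881. Prior precision 1/σ₀² = 1/13486.1769; data precision n/σ² = 4/444.7881.
w = (n/σ²)/(1/σ₀² + n/σ²) = n·σ₀²/(σ² + n·σ₀²) = 4·13486.1769/(444.7881 + 4·13486.1769) = 53944.7076/54389.4957 = 0.9918.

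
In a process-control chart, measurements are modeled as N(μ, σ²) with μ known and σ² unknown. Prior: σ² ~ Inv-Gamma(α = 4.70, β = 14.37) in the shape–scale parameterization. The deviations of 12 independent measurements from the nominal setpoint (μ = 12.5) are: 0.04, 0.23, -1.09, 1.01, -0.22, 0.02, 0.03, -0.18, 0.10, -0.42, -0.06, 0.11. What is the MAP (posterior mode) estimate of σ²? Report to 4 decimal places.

1.3370

With known mean μ and an Inverse-Gamma(α, β) prior on σ², the Normal likelihood is conjugate: posterior is Inv-Gamma(α + n/2, β + Σ(xᵢ−μ)²/2).
Σ(xᵢ−μ)² = (0.04)² + (0.23)² + (-1.09)² + (1.01)² + (-0.22)² + (0.02)² + (0.03)² + (-0.18)² + (0.10)² + (-0.42)² + (-0.06)² + (0.11)² = 2.5469.
Posterior: Inv-Gamma(4.70 + 12/2, 14.37 + 2.5469/2) = Inv-Gamma(10.70, 15.64345).
Mode = β/(α+1) = 15.64345/11.70 = 1.3370.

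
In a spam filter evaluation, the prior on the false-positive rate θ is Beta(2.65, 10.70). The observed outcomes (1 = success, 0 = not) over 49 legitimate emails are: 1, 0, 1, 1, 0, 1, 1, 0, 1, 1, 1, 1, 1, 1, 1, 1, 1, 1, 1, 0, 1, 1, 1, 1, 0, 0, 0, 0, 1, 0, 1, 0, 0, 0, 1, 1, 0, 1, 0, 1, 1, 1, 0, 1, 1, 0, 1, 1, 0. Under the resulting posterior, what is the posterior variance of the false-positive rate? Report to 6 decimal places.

0.003897

The Beta prior is conjugate to a Binomial/Bernoulli likelihood; the update adds successes to α and failures to β.
Posterior: Beta(α+k, β+n−k) = Beta(2.65+32, 10.70+17) = Beta(34.65, 27.70).
Var = αβ/((α+β)²(α+β+1)) = 34.65·27.70/(62.35²·63.35) = 0.003897.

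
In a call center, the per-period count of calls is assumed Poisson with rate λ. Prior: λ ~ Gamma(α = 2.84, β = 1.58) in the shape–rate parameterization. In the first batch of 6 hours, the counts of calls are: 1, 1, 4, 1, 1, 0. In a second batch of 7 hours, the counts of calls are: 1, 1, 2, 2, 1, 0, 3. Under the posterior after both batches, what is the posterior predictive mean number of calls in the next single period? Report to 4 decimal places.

1.4294

With a Gamma(shape α, rate β) prior, the Poisson likelihood is conjugate: the posterior is Gamma(α + ΣXᵢ, β + n).
Batch 1: sum of counts S = 8 over n = 6 hours.
After batch 1: Gamma(α+S, β+n) = Gamma(2.84+8, 1.58+6) = Gamma(10.84, 7.58).
Batch 2: sum of counts S = 10 over n = 7 hours.
After batch 2: Gamma(α+S, β+n) = Gamma(10.84+10, 7.58+7) = Gamma(20.84, 14.58).
The predictive distribution for one future period is NegBinom with mean α/β = 1.4294.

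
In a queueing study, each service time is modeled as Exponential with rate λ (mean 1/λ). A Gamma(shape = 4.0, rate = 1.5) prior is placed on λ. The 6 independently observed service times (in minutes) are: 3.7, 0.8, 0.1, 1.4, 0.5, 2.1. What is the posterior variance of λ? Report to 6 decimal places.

0.098030

With a Gamma(shape α, rate β) prior on the exponential rate λ, the posterior after n observations with total T = Σxᵢ is Gamma(α+n, β+T).
Sum of observations T = 8.6 minutes; n = 6.
Posterior: Gamma(4.0+6, 1.5+8.6) = Gamma(10.0, 10.1).
Var = α/β² = 0.098030.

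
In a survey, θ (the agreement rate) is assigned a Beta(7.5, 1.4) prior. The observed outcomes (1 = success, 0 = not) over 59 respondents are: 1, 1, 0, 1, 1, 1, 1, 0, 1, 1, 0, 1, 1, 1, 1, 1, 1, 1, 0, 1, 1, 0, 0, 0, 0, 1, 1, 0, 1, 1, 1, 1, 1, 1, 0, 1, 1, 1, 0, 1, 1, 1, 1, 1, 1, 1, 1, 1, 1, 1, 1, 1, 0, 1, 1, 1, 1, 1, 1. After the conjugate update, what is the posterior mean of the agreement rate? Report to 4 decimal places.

0.8027

The Beta prior is conjugate to a Binomial/Bernoulli likelihood; the update adds successes to α and failures to β.
Posterior: Beta(α+k, β+n−k) = Beta(7.5+47, 1.4+12) = Beta(54.5, 13.4).
Posterior mean = α/(α+β) = 54.5/67.9 = 0.8027.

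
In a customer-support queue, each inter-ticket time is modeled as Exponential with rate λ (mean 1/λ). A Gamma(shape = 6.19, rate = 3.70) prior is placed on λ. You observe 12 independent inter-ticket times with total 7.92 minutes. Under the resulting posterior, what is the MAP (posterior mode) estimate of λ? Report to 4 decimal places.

1.4793

With a Gamma(shape α, rate β) prior on the exponential rate λ, the posterior after n observations with total T = Σxᵢ is Gamma(α+n, β+T).
Posterior: Gamma(6.19+12, 3.70+7.92) = Gamma(18.19, 11.62).
Mode = (α−1)/β = 1.4793.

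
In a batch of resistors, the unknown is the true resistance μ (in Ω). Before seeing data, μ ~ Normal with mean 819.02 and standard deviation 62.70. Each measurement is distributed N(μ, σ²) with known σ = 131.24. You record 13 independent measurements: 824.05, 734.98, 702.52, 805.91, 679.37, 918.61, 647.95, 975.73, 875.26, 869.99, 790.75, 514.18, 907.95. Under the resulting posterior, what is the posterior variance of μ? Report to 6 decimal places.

990.949692

For Normal data with known variance σ², a Normal(μ₀, σ₀²) prior on μ is conjugate. Posterior precision = 1/σ₀² + n/σ²; posterior mean is the precision-weighted average of μ₀ and x̄.
σ₀² = 62.70² = 3931.29, σ² = 131.24² = 17223.9376; σ² + n·σ₀² = 17223.9376 + 13·3931.29 = 68330.7076.
Posterior precision = 1/σ₀² + n/σ² = 1/3931.29 + 13/17223.9376 = (σ² + n·σ₀²)/(σ₀²σ²) = 68330.7076/(3931.29·17223.9376); posterior variance σₙ² = σ₀²σ²/(σ² + n·σ₀²) = 3931.29·17223.9376/68330.7076 = 990.949692.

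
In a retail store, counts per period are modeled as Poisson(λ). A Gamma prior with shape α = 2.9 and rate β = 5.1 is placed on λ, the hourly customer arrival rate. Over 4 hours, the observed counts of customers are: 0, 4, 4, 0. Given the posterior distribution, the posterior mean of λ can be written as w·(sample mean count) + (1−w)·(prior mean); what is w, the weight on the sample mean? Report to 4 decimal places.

With a Gamma(shape α, rate β) prior, the Poisson likelihood is conjugate: the posterior is Gamma(α + ΣXᵢ, β + n).
Posterior mean = (α₀+S)/(β₀+n) = [n/(β₀+n)]·(S/n) + [β₀/(β₀+n)]·(α₀/β₀), so only n and β₀ enter the weight.
Weight on data w = n/(β₀+n) = 4/(5.1+4) = 4/9.1 = 0.4396.

0.4396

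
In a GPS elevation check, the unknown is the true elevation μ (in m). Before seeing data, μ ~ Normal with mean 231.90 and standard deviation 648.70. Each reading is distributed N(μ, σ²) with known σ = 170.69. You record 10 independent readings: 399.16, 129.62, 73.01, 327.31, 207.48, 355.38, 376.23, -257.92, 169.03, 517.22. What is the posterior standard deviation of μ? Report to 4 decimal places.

For Normal data with known variance σ², a Normal(μ₀, σ₀²) prior on μ is conjugate. Posterior precision = 1/σ₀² + n/σ²; posterior mean is the precision-weighted average of μ₀ and x̄.
σ₀² = 648.70² = 420811.69, σ² = 170.69² = 29135.0761; σ² + n·σ₀² = 29135.0761 + 10·420811.69 = 4237251.9761.
Posterior precision = 1/σ₀² + n/σ² = 1/420811.69 + 10/29135.0761 = (σ² + n·σ₀²)/(σ₀²σ²) = 4237251.9761/(420811.69·29135.0761); posterior variance σₙ² = σ₀²σ²/(σ² + n·σ₀²) = 420811.69·29135.0761/4237251.9761 = 2893.474516.
Posterior SD = √σₙ² = √(420811.69·29135.0761/4237251.9761) = 53.7910.

53.7910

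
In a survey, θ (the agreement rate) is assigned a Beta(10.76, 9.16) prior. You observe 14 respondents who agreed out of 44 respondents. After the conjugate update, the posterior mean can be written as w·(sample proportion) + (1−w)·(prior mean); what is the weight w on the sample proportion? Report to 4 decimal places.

0.6884

The Beta prior is conjugate to a Binomial/Bernoulli likelihood; the update adds successes to α and failures to β.
Posterior mean = (α₀+k)/(α₀+β₀+n) = [n/(α₀+β₀+n)]·(k/n) + [(α₀+β₀)/(α₀+β₀+n)]·α₀/(α₀+β₀), so only n and the prior enter the weight.
The weight on the data is w = n/(α₀+β₀+n) = 44/(10.76+9.16+44) = 44/63.92 = 0.6884.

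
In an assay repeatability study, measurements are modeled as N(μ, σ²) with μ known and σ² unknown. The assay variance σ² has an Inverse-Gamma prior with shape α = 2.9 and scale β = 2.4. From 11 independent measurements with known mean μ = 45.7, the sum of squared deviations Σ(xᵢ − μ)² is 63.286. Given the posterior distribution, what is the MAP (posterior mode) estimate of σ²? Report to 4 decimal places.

With known mean μ and an Inverse-Gamma(α, β) prior on σ², the Normal likelihood is conjugate: posterior is Inv-Gamma(α + n/2, β + Σ(xᵢ−μ)²/2).
Posterior: Inv-Gamma(2.9 + 11/2, 2.4 + 63.286/2) = Inv-Gamma(8.40, 34.0430).
Mode = β/(α+1) = 34.0430/9.40 = 3.6216.

3.6216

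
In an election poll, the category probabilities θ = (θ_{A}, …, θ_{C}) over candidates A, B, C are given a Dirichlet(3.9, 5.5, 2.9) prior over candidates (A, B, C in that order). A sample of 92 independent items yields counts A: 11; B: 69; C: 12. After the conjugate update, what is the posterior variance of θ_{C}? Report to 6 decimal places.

The Dirichlet prior is conjugate to the Multinomial likelihood: each posterior αⱼ = prior αⱼ + observed count nⱼ.
Posterior concentration: (14.9, 74.5, 14.9), total = 104.3.
Var[θ_j] = α_j(Σα−α_j)/((Σα)²(Σα+1)) = 14.9·89.4/(104.3²·105.3) = 0.001163.

0.001163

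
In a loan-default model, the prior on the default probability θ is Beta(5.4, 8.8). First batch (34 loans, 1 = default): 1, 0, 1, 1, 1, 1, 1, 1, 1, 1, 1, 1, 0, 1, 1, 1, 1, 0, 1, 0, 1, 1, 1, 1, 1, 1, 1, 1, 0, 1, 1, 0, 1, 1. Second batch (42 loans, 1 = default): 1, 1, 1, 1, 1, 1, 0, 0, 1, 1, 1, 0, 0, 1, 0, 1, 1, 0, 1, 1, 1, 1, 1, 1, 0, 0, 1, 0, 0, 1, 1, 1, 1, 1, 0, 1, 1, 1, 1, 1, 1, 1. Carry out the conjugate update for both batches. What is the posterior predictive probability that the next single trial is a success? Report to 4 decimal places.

0.7140

The Beta prior is conjugate to a Binomial/Bernoulli likelihood; the update adds successes to α and failures to β.
After batch 1: Beta(5.4+28, 8.8+6) = Beta(33.4, 14.8).
After batch 2: Beta(33.4+31, 14.8+11) = Beta(64.4, 25.8).
For a single future Bernoulli trial, P(success | data) = α/(α+β) = 0.7140.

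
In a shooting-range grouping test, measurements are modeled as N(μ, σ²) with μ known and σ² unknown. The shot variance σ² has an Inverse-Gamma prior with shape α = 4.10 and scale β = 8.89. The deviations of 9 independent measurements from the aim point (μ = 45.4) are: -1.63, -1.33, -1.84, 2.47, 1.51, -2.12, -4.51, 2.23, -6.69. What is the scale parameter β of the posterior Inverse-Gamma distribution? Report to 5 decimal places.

With known mean μ and an Inverse-Gamma(α, β) prior on σ², the Normal likelihood is conjugate: posterior is Inv-Gamma(α + n/2, β + Σ(xᵢ−μ)²/2).
Σ(xᵢ−μ)² = (-1.63)² + (-1.33)² + (-1.84)² + (2.47)² + (1.51)² + (-2.12)² + (-4.51)² + (2.23)² + (-6.69)² = 90.7559.
Posterior: Inv-Gamma(4.10 + 9/2, 8.89 + 90.7559/2) = Inv-Gamma(8.60, 54.26795).
Posterior β = 54.26795.

54.26795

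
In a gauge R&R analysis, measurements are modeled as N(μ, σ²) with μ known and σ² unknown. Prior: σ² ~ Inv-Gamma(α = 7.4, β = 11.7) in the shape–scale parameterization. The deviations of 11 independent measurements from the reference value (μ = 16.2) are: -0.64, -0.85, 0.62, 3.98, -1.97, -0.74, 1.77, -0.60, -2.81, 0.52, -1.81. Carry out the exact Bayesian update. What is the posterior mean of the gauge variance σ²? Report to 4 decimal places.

With known mean μ and an Inverse-Gamma(α, β) prior on σ², the Normal likelihood is conjugate: posterior is Inv-Gamma(α + n/2, β + Σ(xᵢ−μ)²/2).
Σ(xᵢ−μ)² = (-0.64)² + (-0.85)² + (0.62)² + (3.98)² + (-1.97)² + (-0.74)² + (1.77)² + (-0.60)² + (-2.81)² + (0.52)² + (-1.81)² = 36.7209.
Posterior: Inv-Gamma(7.4 + 11/2, 11.7 + 36.7209/2) = Inv-Gamma(12.90, 30.06045).
E[σ²|data] = β/(α−1) = 30.06045/11.90 = 2.5261.

2.5261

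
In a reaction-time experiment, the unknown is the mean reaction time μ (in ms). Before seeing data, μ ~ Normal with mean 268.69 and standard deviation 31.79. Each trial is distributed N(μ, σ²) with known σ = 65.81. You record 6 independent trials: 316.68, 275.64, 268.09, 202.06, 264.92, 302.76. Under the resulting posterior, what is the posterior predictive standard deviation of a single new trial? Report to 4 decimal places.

68.9350

For Normal data with known variance σ², a Normal(μ₀, σ₀²) prior on μ is conjugate. Posterior precision = 1/σ₀² + n/σ²; posterior mean is the precision-weighted average of μ₀ and x̄.
σ₀² = 31.79² = 1010.6041, σ² = 65.81² = 4330.9561; σ² + n·σ₀² = 4330.9561 + 6·1010.6041 = 10394.5807.
Posterior precision = 1/σ₀² + n/σ² = 1/1010.6041 + 6/4330.9561 = (σ² + n·σ₀²)/(σ₀²σ²) = 10394.5807/(1010.6041·4330.9561); posterior variance σₙ² = σ₀²σ²/(σ² + n·σ₀²) = 1010.6041·4330.9561/10394.5807 = 421.073453.
Predictive variance for one new observation = σₙ² + σ² = 1010.6041·4330.9561/10394.5807 + 4330.9561 = σ²·(σ₀² + 10394.5807)/10394.5807 = 4330.9561·11405.1848/10394.5807 = 4752.029553; SD = √(4330.9561·11405.1848/10394.5807) = 68.9350.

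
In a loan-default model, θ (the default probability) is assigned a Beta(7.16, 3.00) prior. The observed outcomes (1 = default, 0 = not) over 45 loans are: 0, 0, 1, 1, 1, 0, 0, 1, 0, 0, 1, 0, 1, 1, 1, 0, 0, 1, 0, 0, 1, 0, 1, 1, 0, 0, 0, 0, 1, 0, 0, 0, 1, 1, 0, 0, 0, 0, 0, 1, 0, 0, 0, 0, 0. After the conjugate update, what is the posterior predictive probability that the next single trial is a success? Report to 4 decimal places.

The Beta prior is conjugate to a Binomial/Bernoulli likelihood; the update adds successes to α and failures to β.
Posterior: Beta(α+k, β+n−k) = Beta(7.16+16, 3.00+29) = Beta(23.16, 32.00).
For a single future Bernoulli trial, P(success | data) = α/(α+β) = 0.4199.

0.4199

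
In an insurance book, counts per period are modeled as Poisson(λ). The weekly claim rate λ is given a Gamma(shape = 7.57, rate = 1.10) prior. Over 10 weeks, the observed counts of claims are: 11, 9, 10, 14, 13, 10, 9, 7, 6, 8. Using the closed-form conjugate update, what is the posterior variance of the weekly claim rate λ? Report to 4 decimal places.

With a Gamma(shape α, rate β) prior, the Poisson likelihood is conjugate: the posterior is Gamma(α + ΣXᵢ, β + n).
Sum of counts S = 97 over n = 10 weeks.
Posterior: Gamma(α+S, β+n) = Gamma(7.57+97, 1.10+10) = Gamma(104.57, 11.10).
Var = α/β² = 104.57/11.10² = 0.8487.

0.8487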